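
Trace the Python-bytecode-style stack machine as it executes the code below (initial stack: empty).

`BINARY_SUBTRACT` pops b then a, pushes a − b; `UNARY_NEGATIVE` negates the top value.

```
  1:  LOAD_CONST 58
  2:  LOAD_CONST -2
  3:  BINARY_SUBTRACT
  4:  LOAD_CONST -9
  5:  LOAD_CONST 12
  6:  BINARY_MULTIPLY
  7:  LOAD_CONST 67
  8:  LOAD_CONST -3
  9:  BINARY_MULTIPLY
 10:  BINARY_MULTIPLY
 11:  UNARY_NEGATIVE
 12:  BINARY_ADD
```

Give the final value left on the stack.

LOAD_CONST 58   → [58]
LOAD_CONST -2   → [58, -2]
BINARY_SUBTRACT → [60]
LOAD_CONST -9   → [60, -9]
LOAD_CONST 12   → [60, -9, 12]
BINARY_MULTIPLY → [60, -108]
LOAD_CONST 67   → [60, -108, 67]
LOAD_CONST -3   → [60, -108, 67, -3]
BINARY_MULTIPLY → [60, -108, -201]
BINARY_MULTIPLY → [60, 21708]
UNARY_NEGATIVE  → [60, -21708]
BINARY_ADD      → [-21648]

-21648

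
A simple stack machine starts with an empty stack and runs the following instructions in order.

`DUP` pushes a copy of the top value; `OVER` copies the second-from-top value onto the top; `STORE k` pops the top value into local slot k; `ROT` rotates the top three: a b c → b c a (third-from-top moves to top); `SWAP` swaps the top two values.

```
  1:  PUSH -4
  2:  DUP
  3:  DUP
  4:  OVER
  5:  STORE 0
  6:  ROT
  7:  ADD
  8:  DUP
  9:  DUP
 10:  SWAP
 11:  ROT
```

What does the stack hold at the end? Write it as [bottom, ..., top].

[-4, -8, -8, -8]

PUSH -4 : -4
DUP     : -4 -4
DUP     : -4 -4 -4
OVER    : -4 -4 -4 -4
STORE 0 : -4 -4 -4
ROT     : -4 -4 -4
ADD     : -4 -8
DUP     : -4 -8 -8
DUP     : -4 -8 -8 -8
SWAP    : -4 -8 -8 -8
ROT     : -4 -8 -8 -8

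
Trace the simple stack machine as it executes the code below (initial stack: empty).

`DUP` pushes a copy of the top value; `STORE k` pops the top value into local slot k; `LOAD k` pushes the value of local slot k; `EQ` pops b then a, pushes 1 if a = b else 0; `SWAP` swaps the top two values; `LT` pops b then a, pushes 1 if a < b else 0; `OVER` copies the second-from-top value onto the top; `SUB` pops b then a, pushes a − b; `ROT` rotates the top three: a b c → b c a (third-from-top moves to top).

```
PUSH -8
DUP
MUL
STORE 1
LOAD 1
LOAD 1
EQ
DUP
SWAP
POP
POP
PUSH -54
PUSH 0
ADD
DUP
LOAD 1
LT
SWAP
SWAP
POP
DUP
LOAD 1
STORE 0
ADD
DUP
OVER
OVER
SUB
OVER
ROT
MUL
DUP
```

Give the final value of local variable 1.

64

PUSH -8   -8
DUP       -8 -8
MUL       64
STORE 1   (empty)
LOAD 1    64
LOAD 1    64 64
EQ        1
DUP       1 1
SWAP      1 1
POP       1
POP       (empty)
PUSH -54  -54
PUSH 0    -54 0
ADD       -54
DUP       -54 -54
LOAD 1    -54 -54 64
LT        -54 1
SWAP      1 -54
SWAP      -54 1
POP       -54
DUP       -54 -54
LOAD 1    -54 -54 64
STORE 0   -54 -54
ADD       -108
DUP       -108 -108
OVER      -108 -108 -108
OVER      -108 -108 -108 -108
SUB       -108 -108 0
OVER      -108 -108 0 -108
ROT       -108 0 -108 -108
MUL       -108 0 11664
DUP       -108 0 11664 11664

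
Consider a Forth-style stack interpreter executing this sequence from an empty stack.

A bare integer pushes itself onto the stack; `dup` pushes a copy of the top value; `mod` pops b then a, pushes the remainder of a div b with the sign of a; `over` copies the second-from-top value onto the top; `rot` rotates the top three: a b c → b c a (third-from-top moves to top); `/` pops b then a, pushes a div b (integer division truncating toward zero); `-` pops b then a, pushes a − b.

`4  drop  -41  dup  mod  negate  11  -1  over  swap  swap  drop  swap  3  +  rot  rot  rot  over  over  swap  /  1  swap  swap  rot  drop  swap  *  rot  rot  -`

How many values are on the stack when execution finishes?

2

4      : [4]
drop   : []
-41    : [-41]
dup    : [-41, -41]
mod    : [0]
negate : [0]
11     : [0, 11]
-1     : [0, 11, -1]
over   : [0, 11, -1, 11]
swap   : [0, 11, 11, -1]
swap   : [0, 11, -1, 11]
drop   : [0, 11, -1]
swap   : [0, -1, 11]
3      : [0, -1, 11, 3]
+      : [0, -1, 14]
rot    : [-1, 14, 0]
rot    : [14, 0, -1]
rot    : [0, -1, 14]
over   : [0, -1, 14, -1]
over   : [0, -1, 14, -1, 14]
swap   : [0, -1, 14, 14, -1]
/      : [0, -1, 14, -14]
1      : [0, -1, 14, -14, 1]
swap   : [0, -1, 14, 1, -14]
swap   : [0, -1, 14, -14, 1]
rot    : [0, -1, -14, 1, 14]
drop   : [0, -1, -14, 1]
swap   : [0, -1, 1, -14]
*      : [0, -1, -14]
rot    : [-1, -14, 0]
rot    : [-14, 0, -1]
-      : [-14, 1]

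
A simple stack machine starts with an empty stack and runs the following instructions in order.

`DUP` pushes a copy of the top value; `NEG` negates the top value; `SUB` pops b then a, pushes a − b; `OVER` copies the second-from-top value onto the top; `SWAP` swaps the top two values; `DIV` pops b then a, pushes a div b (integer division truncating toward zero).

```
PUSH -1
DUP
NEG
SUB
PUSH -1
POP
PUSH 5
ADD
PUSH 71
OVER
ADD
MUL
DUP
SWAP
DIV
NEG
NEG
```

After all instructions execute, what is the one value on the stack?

1

PUSH -1 : [-1]
DUP     : [-1, -1]
NEG     : [-1, 1]
SUB     : [-2]
PUSH -1 : [-2, -1]
POP     : [-2]
PUSH 5  : [-2, 5]
ADD     : [3]
PUSH 71 : [3, 71]
OVER    : [3, 71, 3]
ADD     : [3, 74]
MUL     : [222]
DUP     : [222, 222]
SWAP    : [222, 222]
DIV     : [1]
NEG     : [-1]
NEG     : [1]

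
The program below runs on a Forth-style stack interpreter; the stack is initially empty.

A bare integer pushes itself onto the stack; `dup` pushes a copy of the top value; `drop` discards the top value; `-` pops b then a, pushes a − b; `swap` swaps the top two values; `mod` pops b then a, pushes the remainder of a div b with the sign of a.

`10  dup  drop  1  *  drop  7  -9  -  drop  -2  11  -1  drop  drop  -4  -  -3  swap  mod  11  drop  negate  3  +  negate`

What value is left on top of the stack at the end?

10     → 10
dup    → 10 10
drop   → 10
1      → 10 1
*      → 10
drop   → (empty)
7      → 7
-9     → 7 -9
-      → 16
drop   → (empty)
-2     → -2
11     → -2 11
-1     → -2 11 -1
drop   → -2 11
drop   → -2
-4     → -2 -4
-      → 2
-3     → 2 -3
swap   → -3 2
mod    → -1
11     → -1 11
drop   → -1
negate → 1
3      → 1 3
+      → 4
negate → -4

-4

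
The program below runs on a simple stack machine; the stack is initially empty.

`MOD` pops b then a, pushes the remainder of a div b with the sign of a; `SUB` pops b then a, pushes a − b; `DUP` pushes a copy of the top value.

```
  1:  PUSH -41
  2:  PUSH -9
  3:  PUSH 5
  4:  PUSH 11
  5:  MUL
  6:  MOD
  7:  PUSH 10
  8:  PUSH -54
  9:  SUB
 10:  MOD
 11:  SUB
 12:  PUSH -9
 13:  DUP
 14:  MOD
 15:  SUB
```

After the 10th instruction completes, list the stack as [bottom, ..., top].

PUSH -41 : -41
PUSH -9  : -41 -9
PUSH 5   : -41 -9 5
PUSH 11  : -41 -9 5 11
MUL      : -41 -9 55
MOD      : -41 -9
PUSH 10  : -41 -9 10
PUSH -54 : -41 -9 10 -54
SUB      : -41 -9 64
MOD      : -41 -9

[-41, -9]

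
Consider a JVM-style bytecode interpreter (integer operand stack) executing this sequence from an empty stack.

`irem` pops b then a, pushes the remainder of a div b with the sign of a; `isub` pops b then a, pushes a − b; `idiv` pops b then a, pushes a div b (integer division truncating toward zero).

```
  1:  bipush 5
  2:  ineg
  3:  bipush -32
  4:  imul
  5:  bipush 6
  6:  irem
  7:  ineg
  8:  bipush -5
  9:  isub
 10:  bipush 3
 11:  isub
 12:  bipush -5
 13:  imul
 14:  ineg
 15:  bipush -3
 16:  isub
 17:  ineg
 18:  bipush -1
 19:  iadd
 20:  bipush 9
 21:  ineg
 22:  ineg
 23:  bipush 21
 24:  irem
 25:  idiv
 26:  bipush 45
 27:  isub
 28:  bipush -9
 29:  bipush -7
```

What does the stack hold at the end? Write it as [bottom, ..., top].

bipush 5   → 5
ineg       → -5
bipush -32 → -5 -32
imul       → 160
bipush 6   → 160 6
irem       → 4
ineg       → -4
bipush -5  → -4 -5
isub       → 1
bipush 3   → 1 3
isub       → -2
bipush -5  → -2 -5
imul       → 10
ineg       → -10
bipush -3  → -10 -3
isub       → -7
ineg       → 7
bipush -1  → 7 -1
iadd       → 6
bipush 9   → 6 9
ineg       → 6 -9
ineg       → 6 9
bipush 21  → 6 9 21
irem       → 6 9
idiv       → 0
bipush 45  → 0 45
isub       → -45
bipush -9  → -45 -9
bipush -7  → -45 -9 -7

[-45, -9, -7]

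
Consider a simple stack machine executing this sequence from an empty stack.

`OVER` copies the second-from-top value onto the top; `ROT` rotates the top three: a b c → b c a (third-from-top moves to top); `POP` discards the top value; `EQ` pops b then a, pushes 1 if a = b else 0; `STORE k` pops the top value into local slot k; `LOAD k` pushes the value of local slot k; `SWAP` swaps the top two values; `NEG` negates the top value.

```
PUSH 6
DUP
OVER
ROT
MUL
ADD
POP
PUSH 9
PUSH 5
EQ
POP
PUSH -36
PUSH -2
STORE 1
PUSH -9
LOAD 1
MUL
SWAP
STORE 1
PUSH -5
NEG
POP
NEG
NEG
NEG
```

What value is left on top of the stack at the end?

PUSH 6   : [6]
DUP      : [6, 6]
OVER     : [6, 6, 6]
ROT      : [6, 6, 6]
MUL      : [6, 36]
ADD      : [42]
POP      : []
PUSH 9   : [9]
PUSH 5   : [9, 5]
EQ       : [0]
POP      : []
PUSH -36 : [-36]
PUSH -2  : [-36, -2]
STORE 1  : [-36]
PUSH -9  : [-36, -9]
LOAD 1   : [-36, -9, -2]
MUL      : [-36, 18]
SWAP     : [18, -36]
STORE 1  : [18]
PUSH -5  : [18, -5]
NEG      : [18, 5]
POP      : [18]
NEG      : [-18]
NEG      : [18]
NEG      : [-18]

-18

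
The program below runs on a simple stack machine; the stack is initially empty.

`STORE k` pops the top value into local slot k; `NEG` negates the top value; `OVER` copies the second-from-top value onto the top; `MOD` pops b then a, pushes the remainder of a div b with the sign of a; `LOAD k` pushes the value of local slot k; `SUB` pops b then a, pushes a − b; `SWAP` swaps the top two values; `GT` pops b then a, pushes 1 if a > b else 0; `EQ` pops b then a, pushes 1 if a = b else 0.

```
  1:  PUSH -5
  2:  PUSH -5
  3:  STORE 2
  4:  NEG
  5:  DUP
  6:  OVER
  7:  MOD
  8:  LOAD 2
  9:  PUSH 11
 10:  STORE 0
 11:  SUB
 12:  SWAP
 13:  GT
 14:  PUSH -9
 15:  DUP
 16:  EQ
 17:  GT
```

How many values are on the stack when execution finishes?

PUSH -5 → -5
PUSH -5 → -5 -5
STORE 2 → -5
NEG     → 5
DUP     → 5 5
OVER    → 5 5 5
MOD     → 5 0
LOAD 2  → 5 0 -5
PUSH 11 → 5 0 -5 11
STORE 0 → 5 0 -5
SUB     → 5 5
SWAP    → 5 5
GT      → 0
PUSH -9 → 0 -9
DUP     → 0 -9 -9
EQ      → 0 1
GT      → 0

1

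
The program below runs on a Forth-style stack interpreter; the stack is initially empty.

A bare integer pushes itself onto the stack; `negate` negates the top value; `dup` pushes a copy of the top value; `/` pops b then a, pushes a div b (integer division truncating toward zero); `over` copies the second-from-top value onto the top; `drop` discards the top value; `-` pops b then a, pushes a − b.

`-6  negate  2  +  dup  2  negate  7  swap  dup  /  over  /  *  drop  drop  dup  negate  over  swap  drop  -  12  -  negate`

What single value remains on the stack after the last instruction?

12

-6     → [-6]
negate → [6]
2      → [6, 2]
+      → [8]
dup    → [8, 8]
2      → [8, 8, 2]
negate → [8, 8, -2]
7      → [8, 8, -2, 7]
swap   → [8, 8, 7, -2]
dup    → [8, 8, 7, -2, -2]
/      → [8, 8, 7, 1]
over   → [8, 8, 7, 1, 7]
/      → [8, 8, 7, 0]
*      → [8, 8, 0]
drop   → [8, 8]
drop   → [8]
dup    → [8, 8]
negate → [8, -8]
over   → [8, -8, 8]
swap   → [8, 8, -8]
drop   → [8, 8]
-      → [0]
12     → [0, 12]
-      → [-12]
negate → [12]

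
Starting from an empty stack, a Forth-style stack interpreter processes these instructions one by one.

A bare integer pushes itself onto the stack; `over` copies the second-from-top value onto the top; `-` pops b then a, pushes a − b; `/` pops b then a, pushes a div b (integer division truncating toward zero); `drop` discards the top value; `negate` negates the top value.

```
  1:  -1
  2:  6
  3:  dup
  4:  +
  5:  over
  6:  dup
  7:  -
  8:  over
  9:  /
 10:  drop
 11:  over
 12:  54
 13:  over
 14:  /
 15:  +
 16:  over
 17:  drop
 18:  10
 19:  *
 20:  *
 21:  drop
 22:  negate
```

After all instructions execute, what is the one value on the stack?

1

-1      [-1]
6       [-1, 6]
dup     [-1, 6, 6]
+       [-1, 12]
over    [-1, 12, -1]
dup     [-1, 12, -1, -1]
-       [-1, 12, 0]
over    [-1, 12, 0, 12]
/       [-1, 12, 0]
drop    [-1, 12]
over    [-1, 12, -1]
54      [-1, 12, -1, 54]
over    [-1, 12, -1, 54, -1]
/       [-1, 12, -1, -54]
+       [-1, 12, -55]
over    [-1, 12, -55, 12]
drop    [-1, 12, -55]
10      [-1, 12, -55, 10]
*       [-1, 12, -550]
*       [-1, -6600]
drop    [-1]
negate  [1]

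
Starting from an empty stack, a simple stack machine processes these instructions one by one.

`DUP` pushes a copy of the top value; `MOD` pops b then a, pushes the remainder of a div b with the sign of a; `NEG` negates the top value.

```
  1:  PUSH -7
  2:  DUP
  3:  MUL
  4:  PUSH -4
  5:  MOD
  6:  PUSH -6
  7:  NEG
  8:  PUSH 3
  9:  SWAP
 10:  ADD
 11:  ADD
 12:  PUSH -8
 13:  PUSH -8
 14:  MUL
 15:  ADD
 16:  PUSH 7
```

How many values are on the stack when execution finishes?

2

PUSH -7  -7
DUP      -7 -7
MUL      49
PUSH -4  49 -4
MOD      1
PUSH -6  1 -6
NEG      1 6
PUSH 3   1 6 3
SWAP     1 3 6
ADD      1 9
ADD      10
PUSH -8  10 -8
PUSH -8  10 -8 -8
MUL      10 64
ADD      74
PUSH 7   74 7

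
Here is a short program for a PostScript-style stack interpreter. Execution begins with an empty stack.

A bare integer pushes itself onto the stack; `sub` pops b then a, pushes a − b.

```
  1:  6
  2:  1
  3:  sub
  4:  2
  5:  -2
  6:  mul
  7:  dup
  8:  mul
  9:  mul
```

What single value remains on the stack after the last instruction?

80

6    6
1    6 1
sub  5
2    5 2
-2   5 2 -2
mul  5 -4
dup  5 -4 -4
mul  5 16
mul  80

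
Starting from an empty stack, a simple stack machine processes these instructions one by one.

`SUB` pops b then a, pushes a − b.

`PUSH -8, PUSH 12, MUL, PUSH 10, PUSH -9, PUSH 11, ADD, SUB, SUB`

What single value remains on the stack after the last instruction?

-104

PUSH -8 : [-8]
PUSH 12 : [-8, 12]
MUL     : [-96]
PUSH 10 : [-96, 10]
PUSH -9 : [-96, 10, -9]
PUSH 11 : [-96, 10, -9, 11]
ADD     : [-96, 10, 2]
SUB     : [-96, 8]
SUB     : [-104]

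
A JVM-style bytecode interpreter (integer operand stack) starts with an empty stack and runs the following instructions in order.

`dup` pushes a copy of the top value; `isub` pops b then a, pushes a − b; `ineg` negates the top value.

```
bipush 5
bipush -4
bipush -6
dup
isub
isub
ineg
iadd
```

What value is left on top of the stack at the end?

bipush 5  → [5]
bipush -4 → [5, -4]
bipush -6 → [5, -4, -6]
dup       → [5, -4, -6, -6]
isub      → [5, -4, 0]
isub      → [5, -4]
ineg      → [5, 4]
iadd      → [9]

9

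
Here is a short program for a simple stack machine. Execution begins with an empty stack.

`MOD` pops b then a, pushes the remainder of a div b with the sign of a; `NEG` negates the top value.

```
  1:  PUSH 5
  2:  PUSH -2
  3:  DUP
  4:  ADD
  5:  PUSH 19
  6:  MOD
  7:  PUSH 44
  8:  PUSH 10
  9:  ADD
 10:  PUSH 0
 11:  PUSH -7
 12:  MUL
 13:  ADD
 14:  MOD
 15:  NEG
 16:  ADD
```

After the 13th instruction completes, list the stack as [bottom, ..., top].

PUSH 5  : 5
PUSH -2 : 5 -2
DUP     : 5 -2 -2
ADD     : 5 -4
PUSH 19 : 5 -4 19
MOD     : 5 -4
PUSH 44 : 5 -4 44
PUSH 10 : 5 -4 44 10
ADD     : 5 -4 54
PUSH 0  : 5 -4 54 0
PUSH -7 : 5 -4 54 0 -7
MUL     : 5 -4 54 0
ADD     : 5 -4 54

[5, -4, 54]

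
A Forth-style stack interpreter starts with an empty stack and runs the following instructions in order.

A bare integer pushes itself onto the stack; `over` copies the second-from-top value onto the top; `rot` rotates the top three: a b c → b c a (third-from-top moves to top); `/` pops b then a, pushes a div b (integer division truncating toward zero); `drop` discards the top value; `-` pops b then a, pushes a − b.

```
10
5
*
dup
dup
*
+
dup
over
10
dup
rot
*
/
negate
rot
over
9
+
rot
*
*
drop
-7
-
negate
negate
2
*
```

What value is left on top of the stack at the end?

10     → [10]
5      → [10, 5]
*      → [50]
dup    → [50, 50]
dup    → [50, 50, 50]
*      → [50, 2500]
+      → [2550]
dup    → [2550, 2550]
over   → [2550, 2550, 2550]
10     → [2550, 2550, 2550, 10]
dup    → [2550, 2550, 2550, 10, 10]
rot    → [2550, 2550, 10, 10, 2550]
*      → [2550, 2550, 10, 25500]
/      → [2550, 2550, 0]
negate → [2550, 2550, 0]
rot    → [2550, 0, 2550]
over   → [2550, 0, 2550, 0]
9      → [2550, 0, 2550, 0, 9]
+      → [2550, 0, 2550, 9]
rot    → [2550, 2550, 9, 0]
*      → [2550, 2550, 0]
*      → [2550, 0]
drop   → [2550]
-7     → [2550, -7]
-      → [2557]
negate → [-2557]
negate → [2557]
2      → [2557, 2]
*      → [5114]

5114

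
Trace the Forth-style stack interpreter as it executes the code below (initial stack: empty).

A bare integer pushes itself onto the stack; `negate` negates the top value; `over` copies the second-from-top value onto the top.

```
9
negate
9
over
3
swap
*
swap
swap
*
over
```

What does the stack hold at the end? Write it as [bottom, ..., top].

9       [9]
negate  [-9]
9       [-9, 9]
over    [-9, 9, -9]
3       [-9, 9, -9, 3]
swap    [-9, 9, 3, -9]
*       [-9, 9, -27]
swap    [-9, -27, 9]
swap    [-9, 9, -27]
*       [-9, -243]
over    [-9, -243, -9]

[-9, -243, -9]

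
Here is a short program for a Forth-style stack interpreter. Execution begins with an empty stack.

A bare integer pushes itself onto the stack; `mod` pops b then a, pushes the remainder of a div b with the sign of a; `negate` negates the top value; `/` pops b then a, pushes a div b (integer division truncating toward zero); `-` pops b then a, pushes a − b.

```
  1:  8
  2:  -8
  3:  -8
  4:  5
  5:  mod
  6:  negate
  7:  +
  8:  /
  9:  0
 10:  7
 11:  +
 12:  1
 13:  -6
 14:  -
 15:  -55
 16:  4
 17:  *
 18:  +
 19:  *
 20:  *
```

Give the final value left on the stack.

1491

8      -> [8]
-8     -> [8, -8]
-8     -> [8, -8, -8]
5      -> [8, -8, -8, 5]
mod    -> [8, -8, -3]
negate -> [8, -8, 3]
+      -> [8, -5]
/      -> [-1]
0      -> [-1, 0]
7      -> [-1, 0, 7]
+      -> [-1, 7]
1      -> [-1, 7, 1]
-6     -> [-1, 7, 1, -6]
-      -> [-1, 7, 7]
-55    -> [-1, 7, 7, -55]
4      -> [-1, 7, 7, -55, 4]
*      -> [-1, 7, 7, -220]
+      -> [-1, 7, -213]
*      -> [-1, -1491]
*      -> [1491]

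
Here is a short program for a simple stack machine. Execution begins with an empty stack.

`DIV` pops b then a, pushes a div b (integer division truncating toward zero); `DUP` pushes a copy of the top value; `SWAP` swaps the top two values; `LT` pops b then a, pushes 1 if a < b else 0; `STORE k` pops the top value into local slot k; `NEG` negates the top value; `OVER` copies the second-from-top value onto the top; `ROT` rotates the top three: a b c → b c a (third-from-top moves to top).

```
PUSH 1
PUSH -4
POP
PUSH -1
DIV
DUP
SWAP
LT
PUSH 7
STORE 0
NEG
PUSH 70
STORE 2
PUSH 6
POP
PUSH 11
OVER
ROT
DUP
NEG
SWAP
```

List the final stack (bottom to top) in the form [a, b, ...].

PUSH 1  → [1]
PUSH -4 → [1, -4]
POP     → [1]
PUSH -1 → [1, -1]
DIV     → [-1]
DUP     → [-1, -1]
SWAP    → [-1, -1]
LT      → [0]
PUSH 7  → [0, 7]
STORE 0 → [0]
NEG     → [0]
PUSH 70 → [0, 70]
STORE 2 → [0]
PUSH 6  → [0, 6]
POP     → [0]
PUSH 11 → [0, 11]
OVER    → [0, 11, 0]
ROT     → [11, 0, 0]
DUP     → [11, 0, 0, 0]
NEG     → [11, 0, 0, 0]
SWAP    → [11, 0, 0, 0]

[11, 0, 0, 0]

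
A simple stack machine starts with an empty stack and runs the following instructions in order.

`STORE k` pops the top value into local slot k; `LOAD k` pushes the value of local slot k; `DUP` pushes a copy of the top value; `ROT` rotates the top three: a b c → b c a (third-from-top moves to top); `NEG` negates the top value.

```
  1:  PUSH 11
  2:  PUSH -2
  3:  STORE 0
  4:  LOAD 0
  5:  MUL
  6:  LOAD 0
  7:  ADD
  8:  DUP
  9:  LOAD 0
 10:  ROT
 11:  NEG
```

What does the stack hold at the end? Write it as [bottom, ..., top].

PUSH 11 → 11
PUSH -2 → 11 -2
STORE 0 → 11
LOAD 0  → 11 -2
MUL     → -22
LOAD 0  → -22 -2
ADD     → -24
DUP     → -24 -24
LOAD 0  → -24 -24 -2
ROT     → -24 -2 -24
NEG     → -24 -2 24

[-24, -2, 24]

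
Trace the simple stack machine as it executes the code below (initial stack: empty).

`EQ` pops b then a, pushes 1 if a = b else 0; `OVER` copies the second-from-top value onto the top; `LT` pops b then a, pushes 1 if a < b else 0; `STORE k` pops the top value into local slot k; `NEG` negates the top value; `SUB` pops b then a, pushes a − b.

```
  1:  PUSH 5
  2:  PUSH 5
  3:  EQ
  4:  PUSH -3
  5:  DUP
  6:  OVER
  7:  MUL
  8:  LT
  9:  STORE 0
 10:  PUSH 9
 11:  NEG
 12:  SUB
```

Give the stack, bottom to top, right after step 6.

[1, -3, -3, -3]

PUSH 5  -> 5
PUSH 5  -> 5 5
EQ      -> 1
PUSH -3 -> 1 -3
DUP     -> 1 -3 -3
OVER    -> 1 -3 -3 -3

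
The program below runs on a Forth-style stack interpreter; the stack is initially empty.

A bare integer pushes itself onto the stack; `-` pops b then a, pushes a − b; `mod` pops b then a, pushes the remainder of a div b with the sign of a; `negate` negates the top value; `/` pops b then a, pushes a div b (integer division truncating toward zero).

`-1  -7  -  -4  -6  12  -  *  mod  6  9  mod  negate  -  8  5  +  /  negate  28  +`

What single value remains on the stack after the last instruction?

-1     : [-1]
-7     : [-1, -7]
-      : [6]
-4     : [6, -4]
-6     : [6, -4, -6]
12     : [6, -4, -6, 12]
-      : [6, -4, -18]
*      : [6, 72]
mod    : [6]
6      : [6, 6]
9      : [6, 6, 9]
mod    : [6, 6]
negate : [6, -6]
-      : [12]
8      : [12, 8]
5      : [12, 8, 5]
+      : [12, 13]
/      : [0]
negate : [0]
28     : [0, 28]
+      : [28]

28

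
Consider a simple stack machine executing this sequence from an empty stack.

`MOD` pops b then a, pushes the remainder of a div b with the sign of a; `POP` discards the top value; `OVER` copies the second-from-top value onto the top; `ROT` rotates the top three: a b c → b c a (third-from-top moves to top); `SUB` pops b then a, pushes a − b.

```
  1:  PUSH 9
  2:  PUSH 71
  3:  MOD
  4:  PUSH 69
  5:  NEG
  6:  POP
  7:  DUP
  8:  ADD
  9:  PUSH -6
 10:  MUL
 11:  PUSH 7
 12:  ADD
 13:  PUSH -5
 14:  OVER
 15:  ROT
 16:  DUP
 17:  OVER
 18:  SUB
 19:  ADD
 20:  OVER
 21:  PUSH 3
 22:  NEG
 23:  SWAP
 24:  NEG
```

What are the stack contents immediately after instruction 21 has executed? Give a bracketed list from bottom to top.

[-5, -101, -101, -101, 3]

PUSH 9  -> 9
PUSH 71 -> 9 71
MOD     -> 9
PUSH 69 -> 9 69
NEG     -> 9 -69
POP     -> 9
DUP     -> 9 9
ADD     -> 18
PUSH -6 -> 18 -6
MUL     -> -108
PUSH 7  -> -108 7
ADD     -> -101
PUSH -5 -> -101 -5
OVER    -> -101 -5 -101
ROT     -> -5 -101 -101
DUP     -> -5 -101 -101 -101
OVER    -> -5 -101 -101 -101 -101
SUB     -> -5 -101 -101 0
ADD     -> -5 -101 -101
OVER    -> -5 -101 -101 -101
PUSH 3  -> -5 -101 -101 -101 3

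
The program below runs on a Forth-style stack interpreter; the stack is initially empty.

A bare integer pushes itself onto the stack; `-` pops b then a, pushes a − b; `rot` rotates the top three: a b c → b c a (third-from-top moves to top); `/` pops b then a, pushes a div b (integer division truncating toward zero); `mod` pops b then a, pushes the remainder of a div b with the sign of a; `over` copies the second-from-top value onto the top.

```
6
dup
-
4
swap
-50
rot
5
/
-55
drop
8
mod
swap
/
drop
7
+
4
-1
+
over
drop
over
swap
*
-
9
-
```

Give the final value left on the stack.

6    -> [6]
dup  -> [6, 6]
-    -> [0]
4    -> [0, 4]
swap -> [4, 0]
-50  -> [4, 0, -50]
rot  -> [0, -50, 4]
5    -> [0, -50, 4, 5]
/    -> [0, -50, 0]
-55  -> [0, -50, 0, -55]
drop -> [0, -50, 0]
8    -> [0, -50, 0, 8]
mod  -> [0, -50, 0]
swap -> [0, 0, -50]
/    -> [0, 0]
drop -> [0]
7    -> [0, 7]
+    -> [7]
4    -> [7, 4]
-1   -> [7, 4, -1]
+    -> [7, 3]
over -> [7, 3, 7]
drop -> [7, 3]
over -> [7, 3, 7]
swap -> [7, 7, 3]
*    -> [7, 21]
-    -> [-14]
9    -> [-14, 9]
-    -> [-23]

-23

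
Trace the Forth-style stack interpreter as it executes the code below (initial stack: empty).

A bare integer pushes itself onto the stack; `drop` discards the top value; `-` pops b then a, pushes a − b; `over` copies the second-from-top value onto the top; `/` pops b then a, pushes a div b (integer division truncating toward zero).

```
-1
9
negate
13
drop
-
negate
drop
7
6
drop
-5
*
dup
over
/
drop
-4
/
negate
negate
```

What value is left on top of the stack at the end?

8

-1     : [-1]
9      : [-1, 9]
negate : [-1, -9]
13     : [-1, -9, 13]
drop   : [-1, -9]
-      : [8]
negate : [-8]
drop   : []
7      : [7]
6      : [7, 6]
drop   : [7]
-5     : [7, -5]
*      : [-35]
dup    : [-35, -35]
over   : [-35, -35, -35]
/      : [-35, 1]
drop   : [-35]
-4     : [-35, -4]
/      : [8]
negate : [-8]
negate : [8]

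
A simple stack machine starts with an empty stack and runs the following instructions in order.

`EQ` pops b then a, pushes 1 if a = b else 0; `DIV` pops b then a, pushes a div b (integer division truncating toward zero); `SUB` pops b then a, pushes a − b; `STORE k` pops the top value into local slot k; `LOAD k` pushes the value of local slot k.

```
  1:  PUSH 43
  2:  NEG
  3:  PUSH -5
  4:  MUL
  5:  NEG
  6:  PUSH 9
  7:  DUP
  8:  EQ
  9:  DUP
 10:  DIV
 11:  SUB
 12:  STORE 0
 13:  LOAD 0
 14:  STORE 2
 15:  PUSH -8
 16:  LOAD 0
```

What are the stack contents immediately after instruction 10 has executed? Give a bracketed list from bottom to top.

PUSH 43 -> [43]
NEG     -> [-43]
PUSH -5 -> [-43, -5]
MUL     -> [215]
NEG     -> [-215]
PUSH 9  -> [-215, 9]
DUP     -> [-215, 9, 9]
EQ      -> [-215, 1]
DUP     -> [-215, 1, 1]
DIV     -> [-215, 1]

[-215, 1]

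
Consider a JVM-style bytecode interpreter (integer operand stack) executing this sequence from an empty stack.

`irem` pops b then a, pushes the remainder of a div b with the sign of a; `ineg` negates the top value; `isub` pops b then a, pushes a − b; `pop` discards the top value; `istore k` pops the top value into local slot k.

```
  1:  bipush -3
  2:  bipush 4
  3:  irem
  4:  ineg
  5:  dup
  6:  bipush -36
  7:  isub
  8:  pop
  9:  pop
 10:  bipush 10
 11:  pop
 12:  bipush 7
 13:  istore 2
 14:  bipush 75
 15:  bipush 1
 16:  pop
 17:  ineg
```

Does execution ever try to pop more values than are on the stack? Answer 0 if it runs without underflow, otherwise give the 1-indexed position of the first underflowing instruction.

0

bipush -3  : [-3]
bipush 4   : [-3, 4]
irem       : [-3]
ineg       : [3]
dup        : [3, 3]
bipush -36 : [3, 3, -36]
isub       : [3, 39]
pop        : [3]
pop        : []
bipush 10  : [10]
pop        : []
bipush 7   : [7]
istore 2   : []
bipush 75  : [75]
bipush 1   : [75, 1]
pop        : [75]
ineg       : [-75]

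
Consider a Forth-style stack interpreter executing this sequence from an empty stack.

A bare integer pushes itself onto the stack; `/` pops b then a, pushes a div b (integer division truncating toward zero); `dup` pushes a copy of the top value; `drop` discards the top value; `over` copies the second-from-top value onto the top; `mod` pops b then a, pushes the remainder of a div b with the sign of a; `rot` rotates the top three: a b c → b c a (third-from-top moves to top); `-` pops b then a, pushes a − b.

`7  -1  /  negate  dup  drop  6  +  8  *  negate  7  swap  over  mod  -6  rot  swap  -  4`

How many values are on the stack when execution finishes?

7      → [7]
-1     → [7, -1]
/      → [-7]
negate → [7]
dup    → [7, 7]
drop   → [7]
6      → [7, 6]
+      → [13]
8      → [13, 8]
*      → [104]
negate → [-104]
7      → [-104, 7]
swap   → [7, -104]
over   → [7, -104, 7]
mod    → [7, -6]
-6     → [7, -6, -6]
rot    → [-6, -6, 7]
swap   → [-6, 7, -6]
-      → [-6, 13]
4      → [-6, 13, 4]

3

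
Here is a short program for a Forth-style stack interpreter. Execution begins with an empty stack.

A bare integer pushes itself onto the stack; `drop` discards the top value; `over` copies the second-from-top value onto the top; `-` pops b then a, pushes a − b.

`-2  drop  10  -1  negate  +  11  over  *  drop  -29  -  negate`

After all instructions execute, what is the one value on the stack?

-2      -2
drop    (empty)
10      10
-1      10 -1
negate  10 1
+       11
11      11 11
over    11 11 11
*       11 121
drop    11
-29     11 -29
-       40
negate  -40

-40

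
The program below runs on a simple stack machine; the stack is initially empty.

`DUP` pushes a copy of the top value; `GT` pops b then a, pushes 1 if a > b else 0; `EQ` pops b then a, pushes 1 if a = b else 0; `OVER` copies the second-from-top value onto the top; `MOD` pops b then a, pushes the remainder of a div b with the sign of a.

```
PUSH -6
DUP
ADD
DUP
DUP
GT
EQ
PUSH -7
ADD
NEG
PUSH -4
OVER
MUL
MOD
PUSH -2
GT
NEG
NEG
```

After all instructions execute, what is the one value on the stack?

PUSH -6  [-6]
DUP      [-6, -6]
ADD      [-12]
DUP      [-12, -12]
DUP      [-12, -12, -12]
GT       [-12, 0]
EQ       [0]
PUSH -7  [0, -7]
ADD      [-7]
NEG      [7]
PUSH -4  [7, -4]
OVER     [7, -4, 7]
MUL      [7, -28]
MOD      [7]
PUSH -2  [7, -2]
GT       [1]
NEG      [-1]
NEG      [1]

1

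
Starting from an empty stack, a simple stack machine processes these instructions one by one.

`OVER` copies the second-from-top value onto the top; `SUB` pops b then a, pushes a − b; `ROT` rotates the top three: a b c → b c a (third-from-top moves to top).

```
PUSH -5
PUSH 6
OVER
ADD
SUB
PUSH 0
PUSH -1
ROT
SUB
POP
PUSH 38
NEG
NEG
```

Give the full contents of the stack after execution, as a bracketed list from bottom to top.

[0, 38]

PUSH -5 → [-5]
PUSH 6  → [-5, 6]
OVER    → [-5, 6, -5]
ADD     → [-5, 1]
SUB     → [-6]
PUSH 0  → [-6, 0]
PUSH -1 → [-6, 0, -1]
ROT     → [0, -1, -6]
SUB     → [0, 5]
POP     → [0]
PUSH 38 → [0, 38]
NEG     → [0, -38]
NEG     → [0, 38]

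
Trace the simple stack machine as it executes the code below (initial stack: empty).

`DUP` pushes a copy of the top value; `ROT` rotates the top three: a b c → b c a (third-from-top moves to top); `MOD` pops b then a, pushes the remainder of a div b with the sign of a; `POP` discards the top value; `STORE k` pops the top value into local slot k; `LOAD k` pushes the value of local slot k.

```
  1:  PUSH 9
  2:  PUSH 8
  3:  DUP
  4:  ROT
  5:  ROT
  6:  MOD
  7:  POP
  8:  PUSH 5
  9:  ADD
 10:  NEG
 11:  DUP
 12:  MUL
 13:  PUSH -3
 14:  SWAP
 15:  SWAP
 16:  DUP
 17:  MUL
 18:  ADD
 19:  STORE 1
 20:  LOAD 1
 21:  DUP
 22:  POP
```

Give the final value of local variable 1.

PUSH 9  : 9
PUSH 8  : 9 8
DUP     : 9 8 8
ROT     : 8 8 9
ROT     : 8 9 8
MOD     : 8 1
POP     : 8
PUSH 5  : 8 5
ADD     : 13
NEG     : -13
DUP     : -13 -13
MUL     : 169
PUSH -3 : 169 -3
SWAP    : -3 169
SWAP    : 169 -3
DUP     : 169 -3 -3
MUL     : 169 9
ADD     : 178
STORE 1 : (empty)
LOAD 1  : 178
DUP     : 178 178
POP     : 178

178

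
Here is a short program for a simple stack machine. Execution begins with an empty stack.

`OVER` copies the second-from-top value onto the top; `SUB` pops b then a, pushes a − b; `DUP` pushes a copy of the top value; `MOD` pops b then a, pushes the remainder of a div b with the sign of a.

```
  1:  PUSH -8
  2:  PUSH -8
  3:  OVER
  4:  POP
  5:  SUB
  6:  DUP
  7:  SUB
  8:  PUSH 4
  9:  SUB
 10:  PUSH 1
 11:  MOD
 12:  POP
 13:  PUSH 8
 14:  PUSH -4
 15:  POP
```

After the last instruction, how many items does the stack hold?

1

PUSH -8 → -8
PUSH -8 → -8 -8
OVER    → -8 -8 -8
POP     → -8 -8
SUB     → 0
DUP     → 0 0
SUB     → 0
PUSH 4  → 0 4
SUB     → -4
PUSH 1  → -4 1
MOD     → 0
POP     → (empty)
PUSH 8  → 8
PUSH -4 → 8 -4
POP     → 8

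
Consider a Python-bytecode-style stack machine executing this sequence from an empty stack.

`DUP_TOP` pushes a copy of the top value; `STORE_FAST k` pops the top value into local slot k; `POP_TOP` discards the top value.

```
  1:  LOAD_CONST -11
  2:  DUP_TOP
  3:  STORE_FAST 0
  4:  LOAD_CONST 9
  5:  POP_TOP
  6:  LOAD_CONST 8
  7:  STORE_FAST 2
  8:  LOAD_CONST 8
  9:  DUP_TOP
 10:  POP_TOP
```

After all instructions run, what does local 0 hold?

LOAD_CONST -11 → -11
DUP_TOP        → -11 -11
STORE_FAST 0   → -11
LOAD_CONST 9   → -11 9
POP_TOP        → -11
LOAD_CONST 8   → -11 8
STORE_FAST 2   → -11
LOAD_CONST 8   → -11 8
DUP_TOP        → -11 8 8
POP_TOP        → -11 8

-11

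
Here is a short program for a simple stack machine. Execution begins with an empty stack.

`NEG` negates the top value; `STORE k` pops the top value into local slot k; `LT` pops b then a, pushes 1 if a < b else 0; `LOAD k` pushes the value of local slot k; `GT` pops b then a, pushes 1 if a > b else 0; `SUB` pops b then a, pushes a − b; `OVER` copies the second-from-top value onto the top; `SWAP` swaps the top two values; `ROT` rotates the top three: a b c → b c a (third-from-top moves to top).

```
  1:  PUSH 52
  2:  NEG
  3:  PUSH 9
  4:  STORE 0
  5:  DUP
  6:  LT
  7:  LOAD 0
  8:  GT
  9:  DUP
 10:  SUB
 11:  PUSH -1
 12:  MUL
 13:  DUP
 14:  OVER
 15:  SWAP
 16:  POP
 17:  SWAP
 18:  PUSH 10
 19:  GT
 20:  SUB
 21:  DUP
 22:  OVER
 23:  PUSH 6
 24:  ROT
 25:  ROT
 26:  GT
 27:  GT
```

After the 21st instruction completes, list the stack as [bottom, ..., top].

PUSH 52 → 52
NEG     → -52
PUSH 9  → -52 9
STORE 0 → -52
DUP     → -52 -52
LT      → 0
LOAD 0  → 0 9
GT      → 0
DUP     → 0 0
SUB     → 0
PUSH -1 → 0 -1
MUL     → 0
DUP     → 0 0
OVER    → 0 0 0
SWAP    → 0 0 0
POP     → 0 0
SWAP    → 0 0
PUSH 10 → 0 0 10
GT      → 0 0
SUB     → 0
DUP     → 0 0

[0, 0]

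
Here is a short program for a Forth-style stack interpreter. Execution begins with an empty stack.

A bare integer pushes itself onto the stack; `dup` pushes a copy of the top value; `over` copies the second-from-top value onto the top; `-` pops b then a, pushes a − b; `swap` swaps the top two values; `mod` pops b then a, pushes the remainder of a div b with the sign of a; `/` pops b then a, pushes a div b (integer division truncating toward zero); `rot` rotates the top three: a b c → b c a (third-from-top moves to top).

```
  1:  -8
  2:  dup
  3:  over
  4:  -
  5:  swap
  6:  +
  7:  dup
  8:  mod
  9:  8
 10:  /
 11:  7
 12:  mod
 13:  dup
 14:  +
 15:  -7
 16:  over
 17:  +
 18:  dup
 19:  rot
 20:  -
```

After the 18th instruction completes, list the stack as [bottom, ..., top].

[0, -7, -7]

-8    [-8]
dup   [-8, -8]
over  [-8, -8, -8]
-     [-8, 0]
swap  [0, -8]
+     [-8]
dup   [-8, -8]
mod   [0]
8     [0, 8]
/     [0]
7     [0, 7]
mod   [0]
dup   [0, 0]
+     [0]
-7    [0, -7]
over  [0, -7, 0]
+     [0, -7]
dup   [0, -7, -7]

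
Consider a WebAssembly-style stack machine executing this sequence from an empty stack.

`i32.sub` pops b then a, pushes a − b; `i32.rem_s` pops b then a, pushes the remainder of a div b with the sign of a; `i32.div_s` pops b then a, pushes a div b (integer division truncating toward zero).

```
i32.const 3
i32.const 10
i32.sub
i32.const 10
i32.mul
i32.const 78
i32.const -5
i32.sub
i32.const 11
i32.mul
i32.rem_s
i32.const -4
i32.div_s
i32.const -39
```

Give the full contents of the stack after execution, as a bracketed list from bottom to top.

[17, -39]

i32.const 3    3
i32.const 10   3 10
i32.sub        -7
i32.const 10   -7 10
i32.mul        -70
i32.const 78   -70 78
i32.const -5   -70 78 -5
i32.sub        -70 83
i32.const 11   -70 83 11
i32.mul        -70 913
i32.rem_s      -70
i32.const -4   -70 -4
i32.div_s      17
i32.const -39  17 -39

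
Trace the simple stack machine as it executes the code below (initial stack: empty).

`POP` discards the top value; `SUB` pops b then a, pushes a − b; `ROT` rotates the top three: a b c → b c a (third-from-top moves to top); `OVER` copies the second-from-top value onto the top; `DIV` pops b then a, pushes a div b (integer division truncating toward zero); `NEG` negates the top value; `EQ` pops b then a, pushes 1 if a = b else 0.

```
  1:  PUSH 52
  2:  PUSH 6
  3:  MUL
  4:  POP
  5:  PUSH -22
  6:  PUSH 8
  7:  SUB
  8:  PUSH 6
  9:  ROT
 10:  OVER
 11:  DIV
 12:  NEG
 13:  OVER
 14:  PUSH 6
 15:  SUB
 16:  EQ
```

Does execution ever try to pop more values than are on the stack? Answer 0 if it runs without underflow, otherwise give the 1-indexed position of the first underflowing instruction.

9

PUSH 52  : 52
PUSH 6   : 52 6
MUL      : 312
POP      : (empty)
PUSH -22 : -22
PUSH 8   : -22 8
SUB      : -30
PUSH 6   : -30 6
ROT  — needs 3 operands, stack has 2 → underflow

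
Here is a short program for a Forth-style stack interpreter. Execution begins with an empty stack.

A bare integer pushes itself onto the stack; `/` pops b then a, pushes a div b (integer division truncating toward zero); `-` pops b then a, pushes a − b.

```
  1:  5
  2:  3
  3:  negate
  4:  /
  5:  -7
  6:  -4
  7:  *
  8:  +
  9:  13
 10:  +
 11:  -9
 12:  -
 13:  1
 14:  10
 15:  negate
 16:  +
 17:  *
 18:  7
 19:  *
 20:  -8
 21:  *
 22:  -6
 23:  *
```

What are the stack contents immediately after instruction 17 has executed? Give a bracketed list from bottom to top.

[-441]

5      : 5
3      : 5 3
negate : 5 -3
/      : -1
-7     : -1 -7
-4     : -1 -7 -4
*      : -1 28
+      : 27
13     : 27 13
+      : 40
-9     : 40 -9
-      : 49
1      : 49 1
10     : 49 1 10
negate : 49 1 -10
+      : 49 -9
*      : -441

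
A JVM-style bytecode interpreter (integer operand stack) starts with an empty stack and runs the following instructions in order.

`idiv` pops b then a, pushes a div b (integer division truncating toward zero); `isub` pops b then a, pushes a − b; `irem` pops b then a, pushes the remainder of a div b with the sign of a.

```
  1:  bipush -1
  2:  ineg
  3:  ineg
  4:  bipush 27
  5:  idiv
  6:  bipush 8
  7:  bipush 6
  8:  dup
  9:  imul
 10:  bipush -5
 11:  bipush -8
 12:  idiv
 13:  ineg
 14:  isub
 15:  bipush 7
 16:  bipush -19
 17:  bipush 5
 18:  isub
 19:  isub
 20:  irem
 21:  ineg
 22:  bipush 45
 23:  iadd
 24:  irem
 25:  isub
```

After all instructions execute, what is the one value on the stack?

-8

bipush -1  : [-1]
ineg       : [1]
ineg       : [-1]
bipush 27  : [-1, 27]
idiv       : [0]
bipush 8   : [0, 8]
bipush 6   : [0, 8, 6]
dup        : [0, 8, 6, 6]
imul       : [0, 8, 36]
bipush -5  : [0, 8, 36, -5]
bipush -8  : [0, 8, 36, -5, -8]
idiv       : [0, 8, 36, 0]
ineg       : [0, 8, 36, 0]
isub       : [0, 8, 36]
bipush 7   : [0, 8, 36, 7]
bipush -19 : [0, 8, 36, 7, -19]
bipush 5   : [0, 8, 36, 7, -19, 5]
isub       : [0, 8, 36, 7, -24]
isub       : [0, 8, 36, 31]
irem       : [0, 8, 5]
ineg       : [0, 8, -5]
bipush 45  : [0, 8, -5, 45]
iadd       : [0, 8, 40]
irem       : [0, 8]
isub       : [-8]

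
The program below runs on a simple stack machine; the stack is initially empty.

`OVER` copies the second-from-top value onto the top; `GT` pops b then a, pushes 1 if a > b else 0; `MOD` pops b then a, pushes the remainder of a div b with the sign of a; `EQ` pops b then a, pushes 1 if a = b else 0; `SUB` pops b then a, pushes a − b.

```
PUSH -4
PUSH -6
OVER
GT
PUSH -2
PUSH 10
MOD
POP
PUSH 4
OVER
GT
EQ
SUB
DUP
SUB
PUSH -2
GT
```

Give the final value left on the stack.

1

PUSH -4 : [-4]
PUSH -6 : [-4, -6]
OVER    : [-4, -6, -4]
GT      : [-4, 0]
PUSH -2 : [-4, 0, -2]
PUSH 10 : [-4, 0, -2, 10]
MOD     : [-4, 0, -2]
POP     : [-4, 0]
PUSH 4  : [-4, 0, 4]
OVER    : [-4, 0, 4, 0]
GT      : [-4, 0, 1]
EQ      : [-4, 0]
SUB     : [-4]
DUP     : [-4, -4]
SUB     : [0]
PUSH -2 : [0, -2]
GT      : [1]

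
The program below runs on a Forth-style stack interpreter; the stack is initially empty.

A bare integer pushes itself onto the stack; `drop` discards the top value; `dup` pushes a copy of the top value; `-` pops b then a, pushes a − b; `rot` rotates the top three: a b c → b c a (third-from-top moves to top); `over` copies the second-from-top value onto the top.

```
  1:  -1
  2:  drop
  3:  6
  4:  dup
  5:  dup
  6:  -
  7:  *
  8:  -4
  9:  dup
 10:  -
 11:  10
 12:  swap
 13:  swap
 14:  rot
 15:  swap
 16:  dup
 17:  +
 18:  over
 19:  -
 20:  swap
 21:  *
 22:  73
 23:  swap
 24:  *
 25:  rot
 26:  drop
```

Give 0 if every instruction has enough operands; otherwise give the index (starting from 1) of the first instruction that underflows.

25

-1   : -1
drop : (empty)
6    : 6
dup  : 6 6
dup  : 6 6 6
-    : 6 0
*    : 0
-4   : 0 -4
dup  : 0 -4 -4
-    : 0 0
10   : 0 0 10
swap : 0 10 0
swap : 0 0 10
rot  : 0 10 0
swap : 0 0 10
dup  : 0 0 10 10
+    : 0 0 20
over : 0 0 20 0
-    : 0 0 20
swap : 0 20 0
*    : 0 0
73   : 0 0 73
swap : 0 73 0
*    : 0 0
rot  — needs 3 operands, stack has 2 → underflow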